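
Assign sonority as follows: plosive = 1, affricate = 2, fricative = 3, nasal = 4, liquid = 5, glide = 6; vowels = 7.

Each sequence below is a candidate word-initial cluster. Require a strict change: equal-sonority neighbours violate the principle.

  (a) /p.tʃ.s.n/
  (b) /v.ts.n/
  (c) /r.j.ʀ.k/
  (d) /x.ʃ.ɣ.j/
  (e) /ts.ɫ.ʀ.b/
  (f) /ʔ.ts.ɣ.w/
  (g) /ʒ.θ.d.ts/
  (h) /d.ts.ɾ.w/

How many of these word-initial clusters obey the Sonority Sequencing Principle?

(a) /p.tʃ.s.n/: profile 1-2-3-4 — obeys.
(b) /v.ts.n/: profile 3-2-4 — violates.
(c) /r.j.ʀ.k/: profile 5-6-5-1 — violates.
(d) /x.ʃ.ɣ.j/: profile 3-3-3-6 — violates.
(e) /ts.ɫ.ʀ.b/: profile 2-5-5-1 — violates.
(f) /ʔ.ts.ɣ.w/: profile 1-2-3-6 — obeys.
(g) /ʒ.θ.d.ts/: profile 3-3-1-2 — violates.
(h) /d.ts.ɾ.w/: profile 1-2-5-6 — obeys.

3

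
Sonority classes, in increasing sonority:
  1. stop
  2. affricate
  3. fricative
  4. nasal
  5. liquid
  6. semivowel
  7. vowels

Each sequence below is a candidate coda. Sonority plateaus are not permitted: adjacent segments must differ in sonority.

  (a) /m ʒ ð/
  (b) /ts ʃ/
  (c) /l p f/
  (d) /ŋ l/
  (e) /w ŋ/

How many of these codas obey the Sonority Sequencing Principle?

(a) 4-3-3 → violates
(b) 2-3 → violates
(c) 5-1-3 → violates
(d) 4-5 → violates
(e) 6-4 → obeys

1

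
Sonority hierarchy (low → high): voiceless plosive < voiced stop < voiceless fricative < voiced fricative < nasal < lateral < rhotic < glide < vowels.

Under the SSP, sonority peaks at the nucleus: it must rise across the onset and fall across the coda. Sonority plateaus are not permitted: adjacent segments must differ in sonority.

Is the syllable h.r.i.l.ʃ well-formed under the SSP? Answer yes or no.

yes

Onset: /h/ is a voiceless fricative (sonority 3), /r/ is a rhotic (sonority 7); then the nucleus /i/ (sonority 9).
Onset profile 3-7-9 — rises to the nucleus.
Coda: /l/ is a lateral (sonority 6), /ʃ/ is a voiceless fricative (sonority 3).
Coda profile 9-6-3 — falls from the nucleus.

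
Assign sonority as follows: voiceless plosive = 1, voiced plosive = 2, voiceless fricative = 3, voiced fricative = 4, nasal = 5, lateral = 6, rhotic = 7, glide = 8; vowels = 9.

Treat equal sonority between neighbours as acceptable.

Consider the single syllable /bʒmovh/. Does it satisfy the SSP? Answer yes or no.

Onset: /b/ is a voiced plosive (sonority 2), /ʒ/ is a voiced fricative (sonority 4), /m/ is a nasal (sonority 5); then the nucleus /o/ (sonority 9).
Onset profile 2-4-5-9 — rises to the nucleus.
Coda: /v/ is a voiced fricative (sonority 4), /h/ is a voiceless fricative (sonority 3).
Coda profile 9-4-3 — falls from the nucleus.

yes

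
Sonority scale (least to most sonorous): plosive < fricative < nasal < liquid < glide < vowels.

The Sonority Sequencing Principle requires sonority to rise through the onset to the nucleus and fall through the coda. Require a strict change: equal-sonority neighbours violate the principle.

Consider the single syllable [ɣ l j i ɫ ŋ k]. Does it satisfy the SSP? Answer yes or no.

Onset: /ɣ/ is a fricative (sonority 2), /l/ is a liquid (sonority 4), /j/ is a glide (sonority 5); then the nucleus /i/ (sonority 6).
Onset profile 2-4-5-6 — rises to the nucleus.
Coda: /ɫ/ is a liquid (sonority 4), /ŋ/ is a nasal (sonority 3), /k/ is a plosive (sonority 1).
Coda profile 6-4-3-1 — falls from the nucleus.

yes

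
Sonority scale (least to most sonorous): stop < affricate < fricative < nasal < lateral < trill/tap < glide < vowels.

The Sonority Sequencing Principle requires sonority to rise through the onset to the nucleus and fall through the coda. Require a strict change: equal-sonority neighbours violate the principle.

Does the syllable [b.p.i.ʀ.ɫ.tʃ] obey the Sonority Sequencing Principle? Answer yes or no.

no

Onset: /b/ is a stop (sonority 1), /p/ is a stop (sonority 1); then the nucleus /i/ (sonority 8).
Onset profile 1-1-8 — does not strictly rise throughout.
Coda: /ʀ/ is a trill/tap (sonority 6), /ɫ/ is a lateral (sonority 5), /tʃ/ is an affricate (sonority 2).
Coda profile 8-6-5-2 — falls from the nucleus.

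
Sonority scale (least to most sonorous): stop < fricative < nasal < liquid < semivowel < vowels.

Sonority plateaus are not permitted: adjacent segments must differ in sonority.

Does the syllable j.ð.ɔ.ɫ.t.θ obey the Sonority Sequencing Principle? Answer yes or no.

Onset: /j/ is a semivowel (sonority 5), /ð/ is a fricative (sonority 2); then the nucleus /ɔ/ (sonority 6).
Onset profile 5-2-6 — does not strictly rise throughout.
Coda: /ɫ/ is a liquid (sonority 4), /t/ is a stop (sonority 1), /θ/ is a fricative (sonority 2).
Coda profile 6-4-1-2 — does not strictly fall throughout.

no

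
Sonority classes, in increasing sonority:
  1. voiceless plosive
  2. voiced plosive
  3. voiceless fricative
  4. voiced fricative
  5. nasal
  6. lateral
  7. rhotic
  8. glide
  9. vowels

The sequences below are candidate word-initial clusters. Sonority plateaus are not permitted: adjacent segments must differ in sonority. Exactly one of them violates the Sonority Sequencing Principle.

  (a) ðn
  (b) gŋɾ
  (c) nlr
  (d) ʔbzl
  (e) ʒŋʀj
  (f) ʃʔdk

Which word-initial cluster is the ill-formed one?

f

(a) ðn: profile 4-5 — obeys.
(b) gŋɾ: profile 2-5-7 — obeys.
(c) nlr: profile 5-6-7 — obeys.
(d) ʔbzl: profile 1-2-4-6 — obeys.
(e) ʒŋʀj: profile 4-5-7-8 — obeys.
(f) ʃʔdk: profile 3-1-2-1 — violates.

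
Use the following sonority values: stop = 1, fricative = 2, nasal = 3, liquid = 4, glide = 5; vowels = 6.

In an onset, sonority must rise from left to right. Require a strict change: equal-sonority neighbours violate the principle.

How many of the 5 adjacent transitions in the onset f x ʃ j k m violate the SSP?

3

/f/ is a fricative (sonority 2).
/x/ is a fricative (sonority 2).
/ʃ/ is a fricative (sonority 2).
/j/ is a glide (sonority 5).
/k/ is a stop (sonority 1).
/m/ is a nasal (sonority 3).
/f/→/x/: 2→2 (plateau) — violation.
/x/→/ʃ/: 2→2 (plateau) — violation.
/ʃ/→/j/: 2→5 (rises) — ok.
/j/→/k/: 5→1 (does not rise) — violation.
/k/→/m/: 1→3 (rises) — ok.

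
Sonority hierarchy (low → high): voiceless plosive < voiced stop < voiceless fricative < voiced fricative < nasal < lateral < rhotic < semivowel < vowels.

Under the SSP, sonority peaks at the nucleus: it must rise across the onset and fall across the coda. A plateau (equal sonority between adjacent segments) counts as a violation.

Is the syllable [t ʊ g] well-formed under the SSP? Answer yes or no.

Onset: /t/ is a voiceless plosive (sonority 1); then the nucleus /ʊ/ (sonority 9).
Onset profile 1-9 — rises to the nucleus.
Coda: /g/ is a voiced stop (sonority 2).
Coda profile 9-2 — falls from the nucleus.

yes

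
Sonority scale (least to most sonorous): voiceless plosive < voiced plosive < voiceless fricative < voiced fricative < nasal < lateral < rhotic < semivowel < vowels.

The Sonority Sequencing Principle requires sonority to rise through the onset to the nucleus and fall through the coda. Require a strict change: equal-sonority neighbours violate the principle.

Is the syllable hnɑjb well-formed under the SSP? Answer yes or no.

yes

Onset: /h/ is a voiceless fricative (sonority 3), /n/ is a nasal (sonority 5); then the nucleus /ɑ/ (sonority 9).
Onset profile 3-5-9 — rises to the nucleus.
Coda: /j/ is a semivowel (sonority 8), /b/ is a voiced plosive (sonority 2).
Coda profile 9-8-2 — falls from the nucleus.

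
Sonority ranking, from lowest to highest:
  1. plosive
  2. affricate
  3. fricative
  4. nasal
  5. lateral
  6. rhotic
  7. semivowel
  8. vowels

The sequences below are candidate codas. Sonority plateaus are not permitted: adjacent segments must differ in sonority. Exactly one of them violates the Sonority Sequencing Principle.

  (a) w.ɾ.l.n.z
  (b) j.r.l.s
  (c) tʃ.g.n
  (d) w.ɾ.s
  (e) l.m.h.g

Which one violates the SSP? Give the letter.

c

(a) sonority 7-6-5-4-3: well-formed.
(b) sonority 7-6-5-3: well-formed.
(c) sonority 2-1-4: ill-formed.
(d) sonority 7-6-3: well-formed.
(e) sonority 5-4-3-1: well-formed.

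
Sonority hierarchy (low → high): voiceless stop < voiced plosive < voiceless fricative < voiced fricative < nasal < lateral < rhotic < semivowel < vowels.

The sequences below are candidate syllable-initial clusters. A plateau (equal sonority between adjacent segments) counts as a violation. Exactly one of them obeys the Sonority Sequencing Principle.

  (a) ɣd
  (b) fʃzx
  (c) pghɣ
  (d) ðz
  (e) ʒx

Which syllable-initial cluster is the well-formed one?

(a) ɣd: profile 4-2 — violates.
(b) fʃzx: profile 3-3-4-3 — violates.
(c) pghɣ: profile 1-2-3-4 — obeys.
(d) ðz: profile 4-4 — violates.
(e) ʒx: profile 4-3 — violates.

c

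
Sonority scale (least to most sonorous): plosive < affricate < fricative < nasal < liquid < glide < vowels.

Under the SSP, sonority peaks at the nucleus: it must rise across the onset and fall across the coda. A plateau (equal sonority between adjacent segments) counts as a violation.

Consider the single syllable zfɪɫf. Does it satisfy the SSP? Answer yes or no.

Onset: /z/ is a fricative (sonority 3), /f/ is a fricative (sonority 3); then the nucleus /ɪ/ (sonority 7).
Onset profile 3-3-7 — does not strictly rise throughout.
Coda: /ɫ/ is a liquid (sonority 5), /f/ is a fricative (sonority 3).
Coda profile 7-5-3 — falls from the nucleus.

no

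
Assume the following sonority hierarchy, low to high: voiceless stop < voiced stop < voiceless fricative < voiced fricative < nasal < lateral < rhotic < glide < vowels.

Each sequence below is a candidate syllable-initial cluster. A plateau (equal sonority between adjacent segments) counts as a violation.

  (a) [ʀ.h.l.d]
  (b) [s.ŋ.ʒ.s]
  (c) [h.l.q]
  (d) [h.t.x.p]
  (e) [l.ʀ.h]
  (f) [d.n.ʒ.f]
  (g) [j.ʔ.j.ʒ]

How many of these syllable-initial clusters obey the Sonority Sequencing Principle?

0

(a) sonority 7-3-6-2: ill-formed.
(b) sonority 3-5-4-3: ill-formed.
(c) sonority 3-6-1: ill-formed.
(d) sonority 3-1-3-1: ill-formed.
(e) sonority 6-7-3: ill-formed.
(f) sonority 2-5-4-3: ill-formed.
(g) sonority 8-1-8-4: ill-formed.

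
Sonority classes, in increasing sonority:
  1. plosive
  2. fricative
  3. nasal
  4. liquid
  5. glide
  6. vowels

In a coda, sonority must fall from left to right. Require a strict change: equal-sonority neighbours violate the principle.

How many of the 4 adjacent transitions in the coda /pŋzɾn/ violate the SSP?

/p/ — plosive, sonority 1.
/ŋ/ — nasal, sonority 3.
/z/ — fricative, sonority 2.
/ɾ/ — liquid, sonority 4.
/n/ — nasal, sonority 3.
/p/→/ŋ/: 1→3 (does not fall) — violation.
/ŋ/→/z/: 3→2 (falls) — ok.
/z/→/ɾ/: 2→4 (does not fall) — violation.
/ɾ/→/n/: 4→3 (falls) — ok.

2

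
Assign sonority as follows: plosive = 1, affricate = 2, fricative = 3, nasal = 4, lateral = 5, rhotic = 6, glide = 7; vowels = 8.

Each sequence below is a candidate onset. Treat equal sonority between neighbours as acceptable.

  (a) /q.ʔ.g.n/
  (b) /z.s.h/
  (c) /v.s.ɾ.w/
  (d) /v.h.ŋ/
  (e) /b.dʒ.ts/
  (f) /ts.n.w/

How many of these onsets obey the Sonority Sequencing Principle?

6

(a) /q.ʔ.g.n/: profile 1-1-1-4 — obeys.
(b) /z.s.h/: profile 3-3-3 — obeys.
(c) /v.s.ɾ.w/: profile 3-3-6-7 — obeys.
(d) /v.h.ŋ/: profile 3-3-4 — obeys.
(e) /b.dʒ.ts/: profile 1-2-2 — obeys.
(f) /ts.n.w/: profile 2-4-7 — obeys.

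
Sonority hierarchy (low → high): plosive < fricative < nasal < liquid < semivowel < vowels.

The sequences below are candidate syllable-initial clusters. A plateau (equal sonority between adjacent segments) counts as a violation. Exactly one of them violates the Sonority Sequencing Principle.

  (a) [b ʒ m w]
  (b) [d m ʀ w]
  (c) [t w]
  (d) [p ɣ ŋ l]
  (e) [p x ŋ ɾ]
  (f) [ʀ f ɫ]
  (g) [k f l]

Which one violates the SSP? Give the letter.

f

(a) 1-2-3-5 → obeys
(b) 1-3-4-5 → obeys
(c) 1-5 → obeys
(d) 1-2-3-4 → obeys
(e) 1-2-3-4 → obeys
(f) 4-2-4 → violates
(g) 1-2-4 → obeys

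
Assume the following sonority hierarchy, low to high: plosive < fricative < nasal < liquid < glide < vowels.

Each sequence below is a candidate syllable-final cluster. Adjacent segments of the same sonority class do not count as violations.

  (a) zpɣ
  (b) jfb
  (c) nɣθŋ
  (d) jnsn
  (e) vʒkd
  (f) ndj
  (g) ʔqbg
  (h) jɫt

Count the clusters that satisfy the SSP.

(a) zpɣ: profile 2-1-2 — violates.
(b) jfb: profile 5-2-1 — obeys.
(c) nɣθŋ: profile 3-2-2-3 — violates.
(d) jnsn: profile 5-3-2-3 — violates.
(e) vʒkd: profile 2-2-1-1 — obeys.
(f) ndj: profile 3-1-5 — violates.
(g) ʔqbg: profile 1-1-1-1 — obeys.
(h) jɫt: profile 5-4-1 — obeys.

4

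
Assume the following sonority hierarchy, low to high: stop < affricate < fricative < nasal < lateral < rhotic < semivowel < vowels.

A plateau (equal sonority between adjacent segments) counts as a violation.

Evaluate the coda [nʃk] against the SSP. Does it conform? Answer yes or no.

yes

/n/: nasal = 4.
/ʃ/: fricative = 3.
/k/: stop = 1.
The profile 4-3-1 strictly falls, so the coda satisfies the SSP.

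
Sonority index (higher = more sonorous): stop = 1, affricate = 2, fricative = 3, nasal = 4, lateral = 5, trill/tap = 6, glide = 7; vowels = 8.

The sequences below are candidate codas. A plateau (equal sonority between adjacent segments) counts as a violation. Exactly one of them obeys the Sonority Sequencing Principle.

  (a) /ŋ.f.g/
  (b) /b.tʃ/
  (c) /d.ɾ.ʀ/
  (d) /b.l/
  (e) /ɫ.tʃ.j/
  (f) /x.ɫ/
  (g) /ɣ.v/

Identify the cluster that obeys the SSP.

(a) /ŋ.f.g/: profile 4-3-1 — obeys.
(b) /b.tʃ/: profile 1-2 — violates.
(c) /d.ɾ.ʀ/: profile 1-6-6 — violates.
(d) /b.l/: profile 1-5 — violates.
(e) /ɫ.tʃ.j/: profile 5-2-7 — violates.
(f) /x.ɫ/: profile 3-5 — violates.
(g) /ɣ.v/: profile 3-3 — violates.

a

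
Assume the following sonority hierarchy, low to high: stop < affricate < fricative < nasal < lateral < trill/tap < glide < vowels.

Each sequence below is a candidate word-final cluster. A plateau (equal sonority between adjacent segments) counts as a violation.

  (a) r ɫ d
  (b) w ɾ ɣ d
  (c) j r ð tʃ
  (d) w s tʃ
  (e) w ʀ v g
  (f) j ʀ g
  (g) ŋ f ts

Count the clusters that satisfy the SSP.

7

(a) 6-5-1 → obeys
(b) 7-6-3-1 → obeys
(c) 7-6-3-2 → obeys
(d) 7-3-2 → obeys
(e) 7-6-3-1 → obeys
(f) 7-6-1 → obeys
(g) 4-3-2 → obeys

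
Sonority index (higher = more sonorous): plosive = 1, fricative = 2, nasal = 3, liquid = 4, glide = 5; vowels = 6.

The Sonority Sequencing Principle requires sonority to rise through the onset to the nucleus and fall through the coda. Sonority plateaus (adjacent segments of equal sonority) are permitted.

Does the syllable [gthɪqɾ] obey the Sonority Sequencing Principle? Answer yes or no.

no

Onset: /g/ is a plosive (sonority 1), /t/ is a plosive (sonority 1), /h/ is a fricative (sonority 2); then the nucleus /ɪ/ (sonority 6).
Onset profile 1-1-2-6 — rises to the nucleus.
Coda: /q/ is a plosive (sonority 1), /ɾ/ is a liquid (sonority 4).
Coda profile 6-1-4 — does not fall throughout.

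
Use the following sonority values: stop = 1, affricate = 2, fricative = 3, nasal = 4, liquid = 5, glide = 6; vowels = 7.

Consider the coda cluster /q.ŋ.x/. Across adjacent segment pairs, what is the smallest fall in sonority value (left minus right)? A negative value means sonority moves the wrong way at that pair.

-3

/q/: stop = 1.
/ŋ/: nasal = 4.
/x/: fricative = 3.
/q/→/ŋ/: change -3.
/ŋ/→/x/: change +1.
Minimum = -3.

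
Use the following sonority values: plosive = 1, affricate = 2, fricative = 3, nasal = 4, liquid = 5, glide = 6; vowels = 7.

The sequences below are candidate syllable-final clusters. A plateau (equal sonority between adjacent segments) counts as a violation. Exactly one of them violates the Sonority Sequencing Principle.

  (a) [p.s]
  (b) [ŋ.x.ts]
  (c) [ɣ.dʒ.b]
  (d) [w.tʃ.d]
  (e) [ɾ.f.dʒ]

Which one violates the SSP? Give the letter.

(a) sonority 1-3: ill-formed.
(b) sonority 4-3-2: well-formed.
(c) sonority 3-2-1: well-formed.
(d) sonority 6-2-1: well-formed.
(e) sonority 5-3-2: well-formed.

a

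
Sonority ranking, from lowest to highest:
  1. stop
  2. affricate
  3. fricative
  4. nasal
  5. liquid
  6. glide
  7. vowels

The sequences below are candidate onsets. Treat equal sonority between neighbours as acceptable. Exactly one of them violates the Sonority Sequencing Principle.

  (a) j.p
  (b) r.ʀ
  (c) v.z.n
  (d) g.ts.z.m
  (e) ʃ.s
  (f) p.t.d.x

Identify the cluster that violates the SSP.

a

(a) j.p: profile 6-1 — violates.
(b) r.ʀ: profile 5-5 — obeys.
(c) v.z.n: profile 3-3-4 — obeys.
(d) g.ts.z.m: profile 1-2-3-4 — obeys.
(e) ʃ.s: profile 3-3 — obeys.
(f) p.t.d.x: profile 1-1-1-3 — obeys.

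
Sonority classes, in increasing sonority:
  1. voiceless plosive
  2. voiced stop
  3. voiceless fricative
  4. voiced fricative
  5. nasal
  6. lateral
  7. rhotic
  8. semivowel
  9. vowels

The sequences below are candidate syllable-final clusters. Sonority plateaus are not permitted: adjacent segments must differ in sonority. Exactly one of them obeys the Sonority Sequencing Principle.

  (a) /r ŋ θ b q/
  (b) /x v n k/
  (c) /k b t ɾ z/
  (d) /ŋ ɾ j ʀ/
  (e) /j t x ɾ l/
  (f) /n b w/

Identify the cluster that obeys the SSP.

a

(a) /r ŋ θ b q/: profile 7-5-3-2-1 — obeys.
(b) /x v n k/: profile 3-4-5-1 — violates.
(c) /k b t ɾ z/: profile 1-2-1-7-4 — violates.
(d) /ŋ ɾ j ʀ/: profile 5-7-8-7 — violates.
(e) /j t x ɾ l/: profile 8-1-3-7-6 — violates.
(f) /n b w/: profile 5-2-8 — violates.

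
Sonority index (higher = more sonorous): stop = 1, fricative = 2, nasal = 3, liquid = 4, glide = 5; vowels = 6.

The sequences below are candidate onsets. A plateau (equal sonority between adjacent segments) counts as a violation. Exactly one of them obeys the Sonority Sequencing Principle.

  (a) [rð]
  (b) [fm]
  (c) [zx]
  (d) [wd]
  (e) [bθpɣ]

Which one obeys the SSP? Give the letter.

b

(a) sonority 4-2: ill-formed.
(b) sonority 2-3: well-formed.
(c) sonority 2-2: ill-formed.
(d) sonority 5-1: ill-formed.
(e) sonority 1-2-1-2: ill-formed.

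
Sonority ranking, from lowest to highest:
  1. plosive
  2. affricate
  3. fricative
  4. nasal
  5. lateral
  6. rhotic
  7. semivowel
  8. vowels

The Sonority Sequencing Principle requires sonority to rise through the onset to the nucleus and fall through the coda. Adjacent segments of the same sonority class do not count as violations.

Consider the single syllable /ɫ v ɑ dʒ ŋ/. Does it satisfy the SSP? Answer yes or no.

Onset: /ɫ/ is a lateral (sonority 5), /v/ is a fricative (sonority 3); then the nucleus /ɑ/ (sonority 8).
Onset profile 5-3-8 — does not rise throughout.
Coda: /dʒ/ is an affricate (sonority 2), /ŋ/ is a nasal (sonority 4).
Coda profile 8-2-4 — does not fall throughout.

no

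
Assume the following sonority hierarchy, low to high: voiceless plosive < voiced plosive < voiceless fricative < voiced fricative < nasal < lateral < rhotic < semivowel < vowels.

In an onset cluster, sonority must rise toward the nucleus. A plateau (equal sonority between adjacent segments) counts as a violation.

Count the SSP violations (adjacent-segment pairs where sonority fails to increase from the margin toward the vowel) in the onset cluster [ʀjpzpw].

/ʀ/: rhotic = 7.
/j/: semivowel = 8.
/p/: voiceless plosive = 1.
/z/: voiced fricative = 4.
/p/: voiceless plosive = 1.
/w/: semivowel = 8.
/ʀ/→/j/: 7→8 (rises) — ok.
/j/→/p/: 8→1 (does not rise) — violation.
/p/→/z/: 1→4 (rises) — ok.
/z/→/p/: 4→1 (does not rise) — violation.
/p/→/w/: 1→8 (rises) — ok.

2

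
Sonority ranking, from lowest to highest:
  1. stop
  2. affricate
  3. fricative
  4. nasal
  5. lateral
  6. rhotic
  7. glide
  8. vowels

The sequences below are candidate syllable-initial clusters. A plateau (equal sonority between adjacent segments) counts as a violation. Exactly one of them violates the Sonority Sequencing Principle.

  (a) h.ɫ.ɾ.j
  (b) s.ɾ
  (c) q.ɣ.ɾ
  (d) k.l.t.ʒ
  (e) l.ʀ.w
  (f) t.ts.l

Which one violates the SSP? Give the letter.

(a) 3-5-6-7 → obeys
(b) 3-6 → obeys
(c) 1-3-6 → obeys
(d) 1-5-1-3 → violates
(e) 5-6-7 → obeys
(f) 1-2-5 → obeys

d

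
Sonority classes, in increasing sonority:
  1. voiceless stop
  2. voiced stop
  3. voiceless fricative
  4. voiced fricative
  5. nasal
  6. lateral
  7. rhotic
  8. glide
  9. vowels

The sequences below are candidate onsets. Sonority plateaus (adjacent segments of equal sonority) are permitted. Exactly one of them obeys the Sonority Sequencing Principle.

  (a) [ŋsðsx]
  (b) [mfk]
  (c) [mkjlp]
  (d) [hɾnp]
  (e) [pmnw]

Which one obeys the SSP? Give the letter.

(a) [ŋsðsx]: profile 5-3-4-3-3 — violates.
(b) [mfk]: profile 5-3-1 — violates.
(c) [mkjlp]: profile 5-1-8-6-1 — violates.
(d) [hɾnp]: profile 3-7-5-1 — violates.
(e) [pmnw]: profile 1-5-5-8 — obeys.

e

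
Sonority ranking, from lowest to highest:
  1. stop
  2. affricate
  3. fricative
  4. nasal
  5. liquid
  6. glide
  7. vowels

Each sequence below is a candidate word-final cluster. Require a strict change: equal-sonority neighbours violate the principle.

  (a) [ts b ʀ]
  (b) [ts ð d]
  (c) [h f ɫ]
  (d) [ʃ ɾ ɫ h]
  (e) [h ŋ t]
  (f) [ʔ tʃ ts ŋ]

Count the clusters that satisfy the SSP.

(a) sonority 2-1-5: ill-formed.
(b) sonority 2-3-1: ill-formed.
(c) sonority 3-3-5: ill-formed.
(d) sonority 3-5-5-3: ill-formed.
(e) sonority 3-4-1: ill-formed.
(f) sonority 1-2-2-4: ill-formed.

0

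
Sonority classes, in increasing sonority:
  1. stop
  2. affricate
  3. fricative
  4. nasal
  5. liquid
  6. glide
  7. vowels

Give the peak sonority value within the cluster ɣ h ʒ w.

/ɣ/ is a fricative (sonority 3).
/h/ is a fricative (sonority 3).
/ʒ/ is a fricative (sonority 3).
/w/ is a glide (sonority 6).
The maximum is 6.

6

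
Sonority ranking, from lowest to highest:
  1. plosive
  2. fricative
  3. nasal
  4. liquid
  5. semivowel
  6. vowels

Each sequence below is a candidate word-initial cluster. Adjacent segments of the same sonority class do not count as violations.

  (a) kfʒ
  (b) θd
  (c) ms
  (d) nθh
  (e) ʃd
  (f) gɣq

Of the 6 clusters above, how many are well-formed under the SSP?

(a) kfʒ: profile 1-2-2 — obeys.
(b) θd: profile 2-1 — violates.
(c) ms: profile 3-2 — violates.
(d) nθh: profile 3-2-2 — violates.
(e) ʃd: profile 2-1 — violates.
(f) gɣq: profile 1-2-1 — violates.

1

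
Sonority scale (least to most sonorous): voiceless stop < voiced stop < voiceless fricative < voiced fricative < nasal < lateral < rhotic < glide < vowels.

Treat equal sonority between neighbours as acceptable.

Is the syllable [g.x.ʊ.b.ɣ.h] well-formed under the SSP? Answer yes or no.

no

Onset: /g/ is a voiced stop (sonority 2), /x/ is a voiceless fricative (sonority 3); then the nucleus /ʊ/ (sonority 9).
Onset profile 2-3-9 — rises to the nucleus.
Coda: /b/ is a voiced stop (sonority 2), /ɣ/ is a voiced fricative (sonority 4), /h/ is a voiceless fricative (sonority 3).
Coda profile 9-2-4-3 — does not fall throughout.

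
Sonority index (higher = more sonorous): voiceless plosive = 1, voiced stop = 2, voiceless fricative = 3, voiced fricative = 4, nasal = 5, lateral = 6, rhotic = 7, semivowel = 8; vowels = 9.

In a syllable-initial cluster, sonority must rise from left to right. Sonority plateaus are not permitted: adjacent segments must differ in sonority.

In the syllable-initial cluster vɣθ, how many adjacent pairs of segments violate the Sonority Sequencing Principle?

2

/v/ is a voiced fricative (sonority 4).
/ɣ/ is a voiced fricative (sonority 4).
/θ/ is a voiceless fricative (sonority 3).
/v/→/ɣ/: 4→4 (plateau) — violation.
/ɣ/→/θ/: 4→3 (does not rise) — violation.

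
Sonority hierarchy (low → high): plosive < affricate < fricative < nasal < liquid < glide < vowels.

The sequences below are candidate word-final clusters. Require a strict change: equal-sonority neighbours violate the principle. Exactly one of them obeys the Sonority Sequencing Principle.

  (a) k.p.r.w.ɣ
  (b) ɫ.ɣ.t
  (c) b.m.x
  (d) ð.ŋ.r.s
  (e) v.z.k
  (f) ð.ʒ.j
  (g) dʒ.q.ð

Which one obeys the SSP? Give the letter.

(a) 1-1-5-6-3 → violates
(b) 5-3-1 → obeys
(c) 1-4-3 → violates
(d) 3-4-5-3 → violates
(e) 3-3-1 → violates
(f) 3-3-6 → violates
(g) 2-1-3 → violates

b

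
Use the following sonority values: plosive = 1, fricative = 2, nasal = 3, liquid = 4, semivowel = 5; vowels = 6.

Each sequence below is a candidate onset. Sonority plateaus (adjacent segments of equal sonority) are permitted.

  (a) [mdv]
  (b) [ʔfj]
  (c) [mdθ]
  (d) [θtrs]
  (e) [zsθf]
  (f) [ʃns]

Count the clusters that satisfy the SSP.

2

(a) sonority 3-1-2: ill-formed.
(b) sonority 1-2-5: well-formed.
(c) sonority 3-1-2: ill-formed.
(d) sonority 2-1-4-2: ill-formed.
(e) sonority 2-2-2-2: well-formed.
(f) sonority 2-3-2: ill-formed.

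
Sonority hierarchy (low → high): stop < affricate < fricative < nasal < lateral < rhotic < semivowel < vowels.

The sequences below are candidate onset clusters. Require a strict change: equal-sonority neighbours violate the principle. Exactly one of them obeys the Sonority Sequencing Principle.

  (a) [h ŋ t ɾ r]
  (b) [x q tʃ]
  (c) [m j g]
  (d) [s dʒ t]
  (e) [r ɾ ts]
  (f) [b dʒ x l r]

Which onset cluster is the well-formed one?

f

(a) 3-4-1-6-6 → violates
(b) 3-1-2 → violates
(c) 4-7-1 → violates
(d) 3-2-1 → violates
(e) 6-6-2 → violates
(f) 1-2-3-5-6 → obeys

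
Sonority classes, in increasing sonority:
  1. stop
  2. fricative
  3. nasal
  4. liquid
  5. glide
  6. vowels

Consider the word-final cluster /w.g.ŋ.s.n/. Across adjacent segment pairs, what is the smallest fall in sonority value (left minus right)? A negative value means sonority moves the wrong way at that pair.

/w/: glide = 5.
/g/: stop = 1.
/ŋ/: nasal = 3.
/s/: fricative = 2.
/n/: nasal = 3.
/w/→/g/: change +4.
/g/→/ŋ/: change -2.
/ŋ/→/s/: change +1.
/s/→/n/: change -1.
Minimum = -2.

-2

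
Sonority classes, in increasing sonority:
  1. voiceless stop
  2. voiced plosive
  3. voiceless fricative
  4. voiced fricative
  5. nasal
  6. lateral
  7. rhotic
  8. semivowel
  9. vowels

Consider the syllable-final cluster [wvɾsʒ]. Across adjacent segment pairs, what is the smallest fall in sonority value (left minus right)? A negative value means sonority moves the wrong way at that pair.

/w/: semivowel = 8.
/v/: voiced fricative = 4.
/ɾ/: rhotic = 7.
/s/: voiceless fricative = 3.
/ʒ/: voiced fricative = 4.
/w/→/v/: change +4.
/v/→/ɾ/: change -3.
/ɾ/→/s/: change +4.
/s/→/ʒ/: change -1.
Minimum = -3.

-3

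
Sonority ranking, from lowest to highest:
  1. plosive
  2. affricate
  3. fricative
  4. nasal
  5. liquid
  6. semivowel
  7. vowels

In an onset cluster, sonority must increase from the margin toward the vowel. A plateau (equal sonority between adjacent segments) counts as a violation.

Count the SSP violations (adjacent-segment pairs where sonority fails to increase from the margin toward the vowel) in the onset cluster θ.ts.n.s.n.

2

/θ/: fricative = 3.
/ts/: affricate = 2.
/n/: nasal = 4.
/s/: fricative = 3.
/n/: nasal = 4.
/θ/→/ts/: 3→2 (does not rise) — violation.
/ts/→/n/: 2→4 (rises) — ok.
/n/→/s/: 4→3 (does not rise) — violation.
/s/→/n/: 3→4 (rises) — ok.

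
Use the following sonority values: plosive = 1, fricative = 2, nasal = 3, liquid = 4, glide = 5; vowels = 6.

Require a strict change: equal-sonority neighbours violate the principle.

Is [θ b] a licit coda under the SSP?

/θ/: fricative = 2.
/b/: plosive = 1.
The profile 2-1 strictly falls, so the coda satisfies the SSP.

yes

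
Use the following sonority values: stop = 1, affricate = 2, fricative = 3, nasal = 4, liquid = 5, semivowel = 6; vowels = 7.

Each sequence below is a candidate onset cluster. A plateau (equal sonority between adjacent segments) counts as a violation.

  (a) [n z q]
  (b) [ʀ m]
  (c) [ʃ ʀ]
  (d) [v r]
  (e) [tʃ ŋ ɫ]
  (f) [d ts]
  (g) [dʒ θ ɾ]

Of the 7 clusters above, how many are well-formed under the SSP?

(a) [n z q]: profile 4-3-1 — violates.
(b) [ʀ m]: profile 5-4 — violates.
(c) [ʃ ʀ]: profile 3-5 — obeys.
(d) [v r]: profile 3-5 — obeys.
(e) [tʃ ŋ ɫ]: profile 2-4-5 — obeys.
(f) [d ts]: profile 1-2 — obeys.
(g) [dʒ θ ɾ]: profile 2-3-5 — obeys.

5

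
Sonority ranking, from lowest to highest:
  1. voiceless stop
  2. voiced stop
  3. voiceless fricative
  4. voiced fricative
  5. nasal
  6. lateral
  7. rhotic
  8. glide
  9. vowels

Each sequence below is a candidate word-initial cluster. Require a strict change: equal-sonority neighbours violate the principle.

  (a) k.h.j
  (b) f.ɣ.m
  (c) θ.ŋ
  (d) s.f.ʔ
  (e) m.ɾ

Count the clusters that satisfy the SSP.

4

(a) k.h.j: profile 1-3-8 — obeys.
(b) f.ɣ.m: profile 3-4-5 — obeys.
(c) θ.ŋ: profile 3-5 — obeys.
(d) s.f.ʔ: profile 3-3-1 — violates.
(e) m.ɾ: profile 5-7 — obeys.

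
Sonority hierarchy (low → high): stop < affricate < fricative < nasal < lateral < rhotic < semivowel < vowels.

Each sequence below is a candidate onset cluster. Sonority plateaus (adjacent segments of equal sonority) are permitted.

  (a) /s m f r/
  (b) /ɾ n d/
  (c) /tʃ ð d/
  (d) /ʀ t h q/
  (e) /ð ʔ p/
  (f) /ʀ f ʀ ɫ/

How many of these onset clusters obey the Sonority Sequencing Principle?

(a) /s m f r/: profile 3-4-3-6 — violates.
(b) /ɾ n d/: profile 6-4-1 — violates.
(c) /tʃ ð d/: profile 2-3-1 — violates.
(d) /ʀ t h q/: profile 6-1-3-1 — violates.
(e) /ð ʔ p/: profile 3-1-1 — violates.
(f) /ʀ f ʀ ɫ/: profile 6-3-6-5 — violates.

0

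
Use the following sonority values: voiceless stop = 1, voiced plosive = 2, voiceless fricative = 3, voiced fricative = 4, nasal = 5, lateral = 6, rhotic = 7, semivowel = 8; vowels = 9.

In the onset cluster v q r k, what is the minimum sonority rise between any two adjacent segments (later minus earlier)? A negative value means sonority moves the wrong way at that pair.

-6

/v/ is a voiced fricative (sonority 4).
/q/ is a voiceless stop (sonority 1).
/r/ is a rhotic (sonority 7).
/k/ is a voiceless stop (sonority 1).
/v/→/q/: change -3.
/q/→/r/: change +6.
/r/→/k/: change -6.
Minimum = -6.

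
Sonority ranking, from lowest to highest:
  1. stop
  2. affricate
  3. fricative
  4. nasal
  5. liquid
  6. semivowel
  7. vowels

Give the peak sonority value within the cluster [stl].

5

/s/ — fricative, sonority 3.
/t/ — stop, sonority 1.
/l/ — liquid, sonority 5.
The maximum is 5.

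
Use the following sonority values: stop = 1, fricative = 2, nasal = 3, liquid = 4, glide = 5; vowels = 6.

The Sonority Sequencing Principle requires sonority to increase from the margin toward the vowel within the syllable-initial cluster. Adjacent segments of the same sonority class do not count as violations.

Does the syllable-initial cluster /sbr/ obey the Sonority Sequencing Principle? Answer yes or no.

/s/: fricative = 2.
/b/: stop = 1.
/r/: liquid = 4.
The profile is 2-1-4. Between /s/ (2) and /b/ (1) sonority does not rise, so the cluster violates the SSP.

no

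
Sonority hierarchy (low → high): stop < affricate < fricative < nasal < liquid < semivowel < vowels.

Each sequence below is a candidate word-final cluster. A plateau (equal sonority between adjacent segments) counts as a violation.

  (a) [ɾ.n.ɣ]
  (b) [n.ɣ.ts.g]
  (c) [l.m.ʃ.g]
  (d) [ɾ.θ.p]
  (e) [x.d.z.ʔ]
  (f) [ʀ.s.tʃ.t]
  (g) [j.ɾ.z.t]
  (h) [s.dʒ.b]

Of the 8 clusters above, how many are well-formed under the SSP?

(a) 5-4-3 → obeys
(b) 4-3-2-1 → obeys
(c) 5-4-3-1 → obeys
(d) 5-3-1 → obeys
(e) 3-1-3-1 → violates
(f) 5-3-2-1 → obeys
(g) 6-5-3-1 → obeys
(h) 3-2-1 → obeys

7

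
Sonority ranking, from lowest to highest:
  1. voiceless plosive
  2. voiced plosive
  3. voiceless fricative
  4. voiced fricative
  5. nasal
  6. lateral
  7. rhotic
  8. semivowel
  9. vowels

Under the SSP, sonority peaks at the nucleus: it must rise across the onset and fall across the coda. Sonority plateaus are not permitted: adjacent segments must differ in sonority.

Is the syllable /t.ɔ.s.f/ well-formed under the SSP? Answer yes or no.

no

Onset: /t/ is a voiceless plosive (sonority 1); then the nucleus /ɔ/ (sonority 9).
Onset profile 1-9 — rises to the nucleus.
Coda: /s/ is a voiceless fricative (sonority 3), /f/ is a voiceless fricative (sonority 3).
Coda profile 9-3-3 — does not strictly fall throughout.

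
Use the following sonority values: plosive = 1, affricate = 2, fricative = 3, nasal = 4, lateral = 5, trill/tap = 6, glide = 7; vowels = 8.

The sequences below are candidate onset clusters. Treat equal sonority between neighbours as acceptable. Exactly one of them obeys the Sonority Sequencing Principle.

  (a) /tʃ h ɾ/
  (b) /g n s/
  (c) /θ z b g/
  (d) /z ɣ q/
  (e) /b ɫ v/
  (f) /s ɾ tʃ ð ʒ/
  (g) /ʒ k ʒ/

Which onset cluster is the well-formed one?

(a) /tʃ h ɾ/: profile 2-3-6 — obeys.
(b) /g n s/: profile 1-4-3 — violates.
(c) /θ z b g/: profile 3-3-1-1 — violates.
(d) /z ɣ q/: profile 3-3-1 — violates.
(e) /b ɫ v/: profile 1-5-3 — violates.
(f) /s ɾ tʃ ð ʒ/: profile 3-6-2-3-3 — violates.
(g) /ʒ k ʒ/: profile 3-1-3 — violates.

a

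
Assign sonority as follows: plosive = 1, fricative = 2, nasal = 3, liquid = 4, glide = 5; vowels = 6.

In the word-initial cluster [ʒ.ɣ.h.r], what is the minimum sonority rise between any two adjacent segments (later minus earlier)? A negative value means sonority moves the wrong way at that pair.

0

/ʒ/ — fricative, sonority 2.
/ɣ/ — fricative, sonority 2.
/h/ — fricative, sonority 2.
/r/ — liquid, sonority 4.
/ʒ/→/ɣ/: change +0.
/ɣ/→/h/: change +0.
/h/→/r/: change +2.
Minimum = 0.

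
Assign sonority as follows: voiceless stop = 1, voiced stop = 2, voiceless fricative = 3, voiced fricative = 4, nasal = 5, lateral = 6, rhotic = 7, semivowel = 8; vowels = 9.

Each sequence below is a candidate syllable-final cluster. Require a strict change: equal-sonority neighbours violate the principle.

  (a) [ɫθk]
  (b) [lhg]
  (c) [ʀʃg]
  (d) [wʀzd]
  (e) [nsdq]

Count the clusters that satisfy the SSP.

(a) sonority 6-3-1: well-formed.
(b) sonority 6-3-2: well-formed.
(c) sonority 7-3-2: well-formed.
(d) sonority 8-7-4-2: well-formed.
(e) sonority 5-3-2-1: well-formed.

5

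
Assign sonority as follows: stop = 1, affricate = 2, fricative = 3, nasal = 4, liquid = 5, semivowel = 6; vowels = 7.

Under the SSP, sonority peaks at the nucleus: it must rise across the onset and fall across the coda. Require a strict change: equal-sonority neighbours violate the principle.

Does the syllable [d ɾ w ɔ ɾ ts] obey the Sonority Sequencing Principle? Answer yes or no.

Onset: /d/ is a stop (sonority 1), /ɾ/ is a liquid (sonority 5), /w/ is a semivowel (sonority 6); then the nucleus /ɔ/ (sonority 7).
Onset profile 1-5-6-7 — rises to the nucleus.
Coda: /ɾ/ is a liquid (sonority 5), /ts/ is an affricate (sonority 2).
Coda profile 7-5-2 — falls from the nucleus.

yes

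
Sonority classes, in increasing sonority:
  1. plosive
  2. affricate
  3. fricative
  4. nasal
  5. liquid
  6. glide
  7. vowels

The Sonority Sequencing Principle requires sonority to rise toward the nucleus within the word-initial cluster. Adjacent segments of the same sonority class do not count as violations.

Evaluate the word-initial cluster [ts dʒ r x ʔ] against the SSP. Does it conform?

no

/ts/ is an affricate (sonority 2).
/dʒ/ is an affricate (sonority 2).
/r/ is a liquid (sonority 5).
/x/ is a fricative (sonority 3).
/ʔ/ is a plosive (sonority 1).
The profile is 2-2-5-3-1. Between /r/ (5) and /x/ (3) sonority does not rise, so the cluster violates the SSP.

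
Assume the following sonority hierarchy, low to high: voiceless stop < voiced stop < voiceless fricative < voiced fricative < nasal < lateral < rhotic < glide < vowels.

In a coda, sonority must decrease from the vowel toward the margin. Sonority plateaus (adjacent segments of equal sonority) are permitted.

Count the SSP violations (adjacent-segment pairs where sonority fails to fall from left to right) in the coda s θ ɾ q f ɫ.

3

/s/: voiceless fricative = 3.
/θ/: voiceless fricative = 3.
/ɾ/: rhotic = 7.
/q/: voiceless stop = 1.
/f/: voiceless fricative = 3.
/ɫ/: lateral = 6.
/s/→/θ/: 3→3 (plateau, allowed) — ok.
/θ/→/ɾ/: 3→7 (does not fall) — violation.
/ɾ/→/q/: 7→1 (falls) — ok.
/q/→/f/: 1→3 (does not fall) — violation.
/f/→/ɫ/: 3→6 (does not fall) — violation.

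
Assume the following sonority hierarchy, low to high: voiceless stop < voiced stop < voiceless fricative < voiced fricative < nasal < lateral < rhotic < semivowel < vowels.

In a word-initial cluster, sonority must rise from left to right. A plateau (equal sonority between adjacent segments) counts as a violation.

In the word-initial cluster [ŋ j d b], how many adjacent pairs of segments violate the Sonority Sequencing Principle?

2

/ŋ/ — nasal, sonority 5.
/j/ — semivowel, sonority 8.
/d/ — voiced stop, sonority 2.
/b/ — voiced stop, sonority 2.
/ŋ/→/j/: 5→8 (rises) — ok.
/j/→/d/: 8→2 (does not rise) — violation.
/d/→/b/: 2→2 (plateau) — violation.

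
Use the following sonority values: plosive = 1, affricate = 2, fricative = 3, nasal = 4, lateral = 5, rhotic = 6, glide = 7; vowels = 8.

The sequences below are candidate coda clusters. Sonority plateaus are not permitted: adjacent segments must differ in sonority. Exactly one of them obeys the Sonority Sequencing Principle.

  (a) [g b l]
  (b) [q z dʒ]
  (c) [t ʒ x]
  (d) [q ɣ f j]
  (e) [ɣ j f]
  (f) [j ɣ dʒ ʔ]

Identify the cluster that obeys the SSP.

f

(a) [g b l]: profile 1-1-5 — violates.
(b) [q z dʒ]: profile 1-3-2 — violates.
(c) [t ʒ x]: profile 1-3-3 — violates.
(d) [q ɣ f j]: profile 1-3-3-7 — violates.
(e) [ɣ j f]: profile 3-7-3 — violates.
(f) [j ɣ dʒ ʔ]: profile 7-3-2-1 — obeys.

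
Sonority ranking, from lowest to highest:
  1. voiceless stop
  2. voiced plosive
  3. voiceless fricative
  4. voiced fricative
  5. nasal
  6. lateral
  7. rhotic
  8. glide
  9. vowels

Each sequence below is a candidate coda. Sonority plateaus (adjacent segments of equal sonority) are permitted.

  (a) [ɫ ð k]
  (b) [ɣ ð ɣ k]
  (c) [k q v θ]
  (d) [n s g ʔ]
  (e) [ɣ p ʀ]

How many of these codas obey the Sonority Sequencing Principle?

3

(a) [ɫ ð k]: profile 6-4-1 — obeys.
(b) [ɣ ð ɣ k]: profile 4-4-4-1 — obeys.
(c) [k q v θ]: profile 1-1-4-3 — violates.
(d) [n s g ʔ]: profile 5-3-2-1 — obeys.
(e) [ɣ p ʀ]: profile 4-1-7 — violates.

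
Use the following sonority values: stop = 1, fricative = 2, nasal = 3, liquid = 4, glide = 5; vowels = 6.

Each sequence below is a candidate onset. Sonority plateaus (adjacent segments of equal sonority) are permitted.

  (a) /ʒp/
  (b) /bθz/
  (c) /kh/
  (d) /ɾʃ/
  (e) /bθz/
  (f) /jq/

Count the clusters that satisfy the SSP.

(a) /ʒp/: profile 2-1 — violates.
(b) /bθz/: profile 1-2-2 — obeys.
(c) /kh/: profile 1-2 — obeys.
(d) /ɾʃ/: profile 4-2 — violates.
(e) /bθz/: profile 1-2-2 — obeys.
(f) /jq/: profile 5-1 — violates.

3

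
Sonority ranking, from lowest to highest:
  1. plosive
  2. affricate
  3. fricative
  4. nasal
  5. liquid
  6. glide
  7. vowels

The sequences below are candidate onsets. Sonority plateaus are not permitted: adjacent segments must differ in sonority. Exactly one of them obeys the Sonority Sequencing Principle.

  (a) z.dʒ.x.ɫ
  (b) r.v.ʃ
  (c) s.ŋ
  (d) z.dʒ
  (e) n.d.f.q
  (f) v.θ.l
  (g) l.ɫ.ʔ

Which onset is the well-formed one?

(a) sonority 3-2-3-5: ill-formed.
(b) sonority 5-3-3: ill-formed.
(c) sonority 3-4: well-formed.
(d) sonority 3-2: ill-formed.
(e) sonority 4-1-3-1: ill-formed.
(f) sonority 3-3-5: ill-formed.
(g) sonority 5-5-1: ill-formed.

c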